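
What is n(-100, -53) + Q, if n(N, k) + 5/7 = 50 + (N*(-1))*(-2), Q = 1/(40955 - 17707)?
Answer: -24526633/162736 ≈ -150.71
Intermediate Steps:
Q = 1/23248 ≈ 4.3014e-5
n(N, k) = 345/7 + 2*N (n(N, k) = -5/7 + (50 + (N*(-1))*(-2)) = -5/7 + (50 - N*(-2)) = -5/7 + (50 + 2*N) = 345/7 + 2*N)
n(-100, -53) + Q = (345/7 + 2*(-100)) + 1/23248 = (345/7 - 200) + 1/23248 = -1055/7 + 1/23248 = -24526633/162736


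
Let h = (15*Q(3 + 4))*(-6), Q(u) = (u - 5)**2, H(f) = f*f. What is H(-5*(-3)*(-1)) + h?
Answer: -135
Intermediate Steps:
H(f) = f**2
Q(u) = (-5 + u)**2
h = -360 (h = (15*(-5 + (3 + 4))**2)*(-6) = (15*(-5 + 7)**2)*(-6) = (15*2**2)*(-6) = (15*4)*(-6) = 60*(-6) = -360)
H(-5*(-3)*(-1)) + h = (-5*(-3)*(-1))**2 - 360 = (15*(-1))**2 - 360 = (-15)**2 - 360 = 225 - 360 = -135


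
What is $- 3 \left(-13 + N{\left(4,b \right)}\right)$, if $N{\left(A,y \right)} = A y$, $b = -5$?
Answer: $99$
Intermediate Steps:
$- 3 \left(-13 + N{\left(4,b \right)}\right) = - 3 \left(-13 + 4 \left(-5\right)\right) = - 3 \left(-13 - 20\right) = \left(-3\right) \left(-33\right) = 99$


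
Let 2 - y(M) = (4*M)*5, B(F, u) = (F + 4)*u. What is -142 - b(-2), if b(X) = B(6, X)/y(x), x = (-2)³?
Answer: -11492/81 ≈ -141.88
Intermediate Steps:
x = -8
B(F, u) = u*(4 + F) (B(F, u) = (4 + F)*u = u*(4 + F))
y(M) = 2 - 20*M (y(M) = 2 - 4*M*5 = 2 - 20*M)
b(X) = 5*X/81 (b(X) = (X*(4 + 6))/(2 - 20*(-8)) = (X*10)/(2 + 160) = (10*X)/162 = (10*X)*(1/162) = 5*X/81)
-142 - b(-2) = -142 - 5*(-2)/81 = -142 - 1*(-10/81) = -142 + 10/81 = -11492/81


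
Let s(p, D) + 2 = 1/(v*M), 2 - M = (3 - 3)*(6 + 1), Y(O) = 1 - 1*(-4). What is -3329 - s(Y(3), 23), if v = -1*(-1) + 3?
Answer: -26617/8 ≈ -3327.1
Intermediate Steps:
Y(O) = 5 (Y(O) = 1 + 4 = 5)
v = 4 (v = 1 + 3 = 4)
M = 2 (M = 2 - (3 - 3)*(6 + 1) = 2 - 0*7 = 2 - 1*0 = 2 + 0 = 2)
s(p, D) = -15/8 (s(p, D) = -2 + 1/(4*2) = -2 + 1/8 = -15/8)
-3329 - s(Y(3), 23) = -3329 - 1*(-15/8) = -3329 + 15/8 = -26617/8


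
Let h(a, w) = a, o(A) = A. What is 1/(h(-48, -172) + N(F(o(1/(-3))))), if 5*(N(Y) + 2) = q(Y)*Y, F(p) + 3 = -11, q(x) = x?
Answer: -5/54 ≈ -0.092593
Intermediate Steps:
F(p) = -14 (F(p) = -3 - 11 = -14)
N(Y) = -2 + Y²/5 (N(Y) = -2 + (Y*Y)/5 = -2 + Y²/5)
1/(h(-48, -172) + N(F(o(1/(-3))))) = 1/(-48 + (-2 + (⅕)*(-14)²)) = 1/(-48 + (-2 + (⅕)*196)) = 1/(-48 + (-2 + 196/5)) = 1/(-48 + 186/5) = 1/(-54/5) = -5/54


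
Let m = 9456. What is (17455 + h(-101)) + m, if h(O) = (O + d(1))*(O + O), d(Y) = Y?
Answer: 47111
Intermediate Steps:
h(O) = 2*O*(1 + O) (h(O) = (O + 1)*(O + O) = (1 + O)*(2*O) = 2*O*(1 + O))
(17455 + h(-101)) + m = (17455 + 2*(-101)*(1 - 101)) + 9456 = (17455 + 2*(-101)*(-100)) + 9456 = (17455 + 20200) + 9456 = 37655 + 9456 = 47111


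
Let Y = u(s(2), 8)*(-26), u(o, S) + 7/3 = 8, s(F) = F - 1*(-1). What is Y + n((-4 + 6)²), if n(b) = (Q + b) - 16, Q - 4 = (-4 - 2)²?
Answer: -358/3 ≈ -119.33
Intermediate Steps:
s(F) = 1 + F (s(F) = F + 1 = 1 + F)
Q = 40 (Q = 4 + (-4 - 2)² = 4 + (-6)² = 4 + 36 = 40)
u(o, S) = 17/3 (u(o, S) = -7/3 + 8 = 17/3)
n(b) = 24 + b (n(b) = (40 + b) - 16 = 24 + b)
Y = -442/3 (Y = (17/3)*(-26) = -442/3 ≈ -147.33)
Y + n((-4 + 6)²) = -442/3 + (24 + (-4 + 6)²) = -442/3 + (24 + 2²) = -442/3 + (24 + 4) = -442/3 + 28 = -358/3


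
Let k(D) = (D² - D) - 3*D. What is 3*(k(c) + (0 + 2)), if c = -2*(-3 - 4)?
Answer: 426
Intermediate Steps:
c = 14 (c = -2*(-7) = 14)
k(D) = D² - 4*D
3*(k(c) + (0 + 2)) = 3*(14*(-4 + 14) + (0 + 2)) = 3*(14*10 + 2) = 3*(140 + 2) = 3*142 = 426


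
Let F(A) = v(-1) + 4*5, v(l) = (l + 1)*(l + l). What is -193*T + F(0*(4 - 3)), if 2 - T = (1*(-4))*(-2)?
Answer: 1178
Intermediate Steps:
v(l) = 2*l*(1 + l) (v(l) = (1 + l)*(2*l) = 2*l*(1 + l))
T = -6 (T = 2 - 1*(-4)*(-2) = 2 - (-4)*(-2) = 2 - 1*8 = 2 - 8 = -6)
F(A) = 20 (F(A) = 2*(-1)*(1 - 1) + 4*5 = 2*(-1)*0 + 20 = 0 + 20 = 20)
-193*T + F(0*(4 - 3)) = -193*(-6) + 20 = 1158 + 20 = 1178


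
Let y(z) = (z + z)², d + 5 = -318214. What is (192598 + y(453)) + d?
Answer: 695215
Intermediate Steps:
d = -318219 (d = -5 - 318214 = -318219)
y(z) = 4*z² (y(z) = (2*z)² = 4*z²)
(192598 + y(453)) + d = (192598 + 4*453²) - 318219 = (192598 + 4*205209) - 318219 = (192598 + 820836) - 318219 = 1013434 - 318219 = 695215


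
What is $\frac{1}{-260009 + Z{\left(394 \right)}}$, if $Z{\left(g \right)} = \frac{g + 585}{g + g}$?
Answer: $- \frac{788}{204886113} \approx -3.846 \cdot 10^{-6}$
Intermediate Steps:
$Z{\left(g \right)} = \frac{585 + g}{2 g}$
$\frac{1}{-260009 + Z{\left(394 \right)}} = \frac{1}{-260009 + \frac{585 + 394}{2 \cdot 394}} = \frac{1}{-260009 + \frac{1}{2} \cdot \frac{1}{394} \cdot 979} = \frac{1}{-260009 + \frac{979}{788}} = \frac{1}{- \frac{204886113}{788}} = - \frac{788}{204886113}$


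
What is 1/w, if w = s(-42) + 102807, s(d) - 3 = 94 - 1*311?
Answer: 1/102593 ≈ 9.7473e-6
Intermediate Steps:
s(d) = -214 (s(d) = 3 + (94 - 1*311) = 3 + (94 - 311) = 3 - 217 = -214)
w = 102593 (w = -214 + 102807 = 102593)
1/w = 1/102593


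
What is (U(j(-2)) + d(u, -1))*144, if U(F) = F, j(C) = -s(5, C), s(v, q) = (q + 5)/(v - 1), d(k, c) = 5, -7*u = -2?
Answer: 612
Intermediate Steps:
u = 2/7 (u = -⅐*(-2) = 2/7 ≈ 0.28571)
s(v, q) = (5 + q)/(-1 + v)
j(C) = -5/4 - C/4 (j(C) = -(5 + C)/(-1 + 5) = -(5 + C)/4 = -(5/4 + C/4) = -5/4 - C/4)
(U(j(-2)) + d(u, -1))*144 = ((-5/4 - ¼*(-2)) + 5)*144 = ((-5/4 + ½) + 5)*144 = (-¾ + 5)*144 = (17/4)*144 = 612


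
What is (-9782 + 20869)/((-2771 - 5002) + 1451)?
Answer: -11087/6322 ≈ -1.7537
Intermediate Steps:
(-9782 + 20869)/((-2771 - 5002) + 1451) = 11087/(-7773 + 1451) = 11087/(-6322) = 11087*(-1/6322) = -11087/6322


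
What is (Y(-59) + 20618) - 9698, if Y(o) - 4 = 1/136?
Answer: 1485665/136 ≈ 10924.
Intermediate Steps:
Y(o) = 545/136 (Y(o) = 4 + 1/136 = 545/136)
(Y(-59) + 20618) - 9698 = (545/136 + 20618) - 9698 = 2804593/136 - 9698 = 1485665/136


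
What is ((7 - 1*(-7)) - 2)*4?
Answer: 48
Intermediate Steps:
((7 - 1*(-7)) - 2)*4 = ((7 + 7) - 2)*4 = (14 - 2)*4 = 12*4 = 48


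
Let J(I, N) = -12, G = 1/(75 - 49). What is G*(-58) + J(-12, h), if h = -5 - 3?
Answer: -185/13 ≈ -14.231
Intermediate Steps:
h = -8
G = 1/26 ≈ 0.038462
G*(-58) + J(-12, h) = (1/26)*(-58) - 12 = -29/13 - 12 = -185/13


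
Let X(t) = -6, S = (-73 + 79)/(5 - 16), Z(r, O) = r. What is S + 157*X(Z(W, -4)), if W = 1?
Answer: -10368/11 ≈ -942.54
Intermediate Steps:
S = -6/11 (S = 6/(-11) = 6*(-1/11) = -6/11 ≈ -0.54545)
S + 157*X(Z(W, -4)) = -6/11 + 157*(-6) = -6/11 - 942 = -10368/11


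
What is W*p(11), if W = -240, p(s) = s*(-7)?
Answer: 18480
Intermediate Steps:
p(s) = -7*s
W*p(11) = -(-1680)*11 = -240*(-77) = 18480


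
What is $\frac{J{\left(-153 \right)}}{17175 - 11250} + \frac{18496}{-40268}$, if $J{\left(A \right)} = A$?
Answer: $- \frac{9645817}{19882325} \approx -0.48515$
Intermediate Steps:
$\frac{J{\left(-153 \right)}}{17175 - 11250} + \frac{18496}{-40268} = - \frac{153}{17175 - 11250} + \frac{18496}{-40268} = - \frac{153}{5925} + 18496 \left(- \frac{1}{40268}\right) = \left(-153\right) \frac{1}{5925} - \frac{4624}{10067} = - \frac{51}{1975} - \frac{4624}{10067} = - \frac{9645817}{19882325}$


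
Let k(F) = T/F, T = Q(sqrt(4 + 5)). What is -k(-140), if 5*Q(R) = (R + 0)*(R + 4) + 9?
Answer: 3/70 ≈ 0.042857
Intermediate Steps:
Q(R) = 9/5 + R*(4 + R)/5 (Q(R) = ((R + 0)*(R + 4) + 9)/5 = (R*(4 + R) + 9)/5 = (9 + R*(4 + R))/5 = 9/5 + R*(4 + R)/5)
T = 6 (T = 9/5 + (sqrt(4 + 5))**2/5 + 4*sqrt(4 + 5)/5 = 9/5 + (sqrt(9))**2/5 + 4*sqrt(9)/5 = 9/5 + (1/5)*3**2 + (4/5)*3 = 9/5 + (1/5)*9 + 12/5 = 9/5 + 9/5 + 12/5 = 6)
k(F) = 6/F
-k(-140) = -6/(-140) = -6*(-1)/140 = -1*(-3/70) = 3/70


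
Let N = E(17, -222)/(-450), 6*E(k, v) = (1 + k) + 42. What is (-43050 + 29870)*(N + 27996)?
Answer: -3320882884/9 ≈ -3.6899e+8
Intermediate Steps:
E(k, v) = 43/6 + k/6 (E(k, v) = ((1 + k) + 42)/6 = (43 + k)/6 = 43/6 + k/6)
N = -1/45 (N = (43/6 + (⅙)*17)/(-450) = (43/6 + 17/6)*(-1/450) = 10*(-1/450) = -1/45 ≈ -0.022222)
(-43050 + 29870)*(N + 27996) = (-43050 + 29870)*(-1/45 + 27996) = -13180*1259819/45 = -3320882884/9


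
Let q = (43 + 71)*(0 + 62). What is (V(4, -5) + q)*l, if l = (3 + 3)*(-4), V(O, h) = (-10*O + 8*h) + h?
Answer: -167592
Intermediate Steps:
V(O, h) = -10*O + 9*h
q = 7068 (q = 114*62 = 7068)
l = -24 (l = 6*(-4) = -24)
(V(4, -5) + q)*l = ((-10*4 + 9*(-5)) + 7068)*(-24) = ((-40 - 45) + 7068)*(-24) = (-85 + 7068)*(-24) = 6983*(-24) = -167592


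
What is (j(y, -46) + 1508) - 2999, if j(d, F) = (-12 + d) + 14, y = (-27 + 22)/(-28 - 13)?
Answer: -61044/41 ≈ -1488.9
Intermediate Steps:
y = 5/41 (y = -5/(-41) = -5*(-1/41) = 5/41 ≈ 0.12195)
j(d, F) = 2 + d
(j(y, -46) + 1508) - 2999 = ((2 + 5/41) + 1508) - 2999 = (87/41 + 1508) - 2999 = 61915/41 - 2999 = -61044/41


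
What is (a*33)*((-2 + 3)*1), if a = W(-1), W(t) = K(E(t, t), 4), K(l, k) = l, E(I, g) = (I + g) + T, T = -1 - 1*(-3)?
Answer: 0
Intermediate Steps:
T = 2 (T = -1 + 3 = 2)
E(I, g) = 2 + I + g (E(I, g) = (I + g) + 2 = 2 + I + g)
W(t) = 2 + 2*t (W(t) = 2 + t + t = 2 + 2*t)
a = 0 (a = 2 + 2*(-1) = 2 - 2 = 0)
(a*33)*((-2 + 3)*1) = (0*33)*((-2 + 3)*1) = 0*(1*1) = 0*1 = 0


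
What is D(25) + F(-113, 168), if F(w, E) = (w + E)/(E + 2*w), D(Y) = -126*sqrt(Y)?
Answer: -36595/58 ≈ -630.95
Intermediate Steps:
F(w, E) = (E + w)/(E + 2*w)
D(25) + F(-113, 168) = -126*sqrt(25) + (168 - 113)/(168 + 2*(-113)) = -126*5 + 55/(168 - 226) = -630 + 55/(-58) = -630 - 1/58*55 = -630 - 55/58 = -36595/58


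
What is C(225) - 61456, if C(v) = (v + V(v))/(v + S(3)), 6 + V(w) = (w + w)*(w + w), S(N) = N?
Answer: -4603083/76 ≈ -60567.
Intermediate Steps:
V(w) = -6 + 4*w² (V(w) = -6 + (w + w)*(w + w) = -6 + (2*w)*(2*w) = -6 + 4*w²)
C(v) = (-6 + v + 4*v²)/(3 + v) (C(v) = (v + (-6 + 4*v²))/(v + 3) = (-6 + v + 4*v²)/(3 + v))
C(225) - 61456 = (-6 + 225 + 4*225²)/(3 + 225) - 61456 = (-6 + 225 + 4*50625)/228 - 61456 = (-6 + 225 + 202500)/228 - 61456 = (1/228)*202719 - 61456 = 67573/76 - 61456 = -4603083/76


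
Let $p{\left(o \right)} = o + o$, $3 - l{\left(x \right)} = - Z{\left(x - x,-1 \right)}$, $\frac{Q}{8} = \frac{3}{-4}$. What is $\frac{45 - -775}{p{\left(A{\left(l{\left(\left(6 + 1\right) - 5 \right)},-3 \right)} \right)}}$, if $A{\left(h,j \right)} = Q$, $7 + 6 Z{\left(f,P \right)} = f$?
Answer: $- \frac{205}{3} \approx -68.333$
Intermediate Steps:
$Z{\left(f,P \right)} = - \frac{7}{6} + \frac{f}{6}$
$Q = -6$ ($Q = 8 \frac{3}{-4} = 8 \cdot 3 \left(- \frac{1}{4}\right) = 8 \left(- \frac{3}{4}\right) = -6$)
$l{\left(x \right)} = \frac{11}{6}$ ($l{\left(x \right)} = 3 - - (- \frac{7}{6} + \frac{x - x}{6}) = 3 - - (- \frac{7}{6} + \frac{1}{6} \cdot 0) = 3 - - (- \frac{7}{6} + 0) = 3 - \left(-1\right) \left(- \frac{7}{6}\right) = 3 - \frac{7}{6} = \frac{11}{6}$)
$A{\left(h,j \right)} = -6$
$p{\left(o \right)} = 2 o$
$\frac{45 - -775}{p{\left(A{\left(l{\left(\left(6 + 1\right) - 5 \right)},-3 \right)} \right)}} = \frac{45 - -775}{2 \left(-6\right)} = \frac{45 + 775}{-12} = 820 \left(- \frac{1}{12}\right) = - \frac{205}{3}$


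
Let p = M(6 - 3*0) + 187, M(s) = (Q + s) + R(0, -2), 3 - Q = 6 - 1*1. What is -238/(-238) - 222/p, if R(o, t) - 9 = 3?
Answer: -19/203 ≈ -0.093596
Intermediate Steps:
R(o, t) = 12 (R(o, t) = 9 + 3 = 12)
Q = -2 (Q = 3 - (6 - 1*1) = 3 - (6 - 1) = 3 - 1*5 = 3 - 5 = -2)
M(s) = 10 + s (M(s) = (-2 + s) + 12 = 10 + s)
p = 203 (p = (10 + (6 - 3*0)) + 187 = (10 + (6 + 0)) + 187 = (10 + 6) + 187 = 16 + 187 = 203)
-238/(-238) - 222/p = -238/(-238) - 222/203 = -238*(-1/238) - 222*1/203 = 1 - 222/203 = -19/203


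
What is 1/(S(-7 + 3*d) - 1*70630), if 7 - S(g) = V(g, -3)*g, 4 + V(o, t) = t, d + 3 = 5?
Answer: -1/70630 ≈ -1.4158e-5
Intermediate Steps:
d = 2 (d = -3 + 5 = 2)
V(o, t) = -4 + t
S(g) = 7 + 7*g (S(g) = 7 - (-4 - 3)*g = 7 - (-7)*g = 7 + 7*g)
1/(S(-7 + 3*d) - 1*70630) = 1/((7 + 7*(-7 + 3*2)) - 1*70630) = 1/((7 + 7*(-7 + 6)) - 70630) = 1/((7 + 7*(-1)) - 70630) = 1/((7 - 7) - 70630) = 1/(0 - 70630) = 1/(-70630) = -1/70630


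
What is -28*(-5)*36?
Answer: 5040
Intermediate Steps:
-28*(-5)*36 = 140*36 = 5040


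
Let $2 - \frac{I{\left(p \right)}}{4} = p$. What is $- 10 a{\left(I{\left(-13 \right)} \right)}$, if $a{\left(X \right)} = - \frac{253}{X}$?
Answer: $\frac{253}{6} \approx 42.167$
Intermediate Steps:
$I{\left(p \right)} = 8 - 4 p$
$- 10 a{\left(I{\left(-13 \right)} \right)} = - 10 \left(- \frac{253}{8 - -52}\right) = - 10 \left(- \frac{253}{8 + 52}\right) = - 10 \left(- \frac{253}{60}\right) = - 10 \left(\left(-253\right) \frac{1}{60}\right) = \left(-10\right) \left(- \frac{253}{60}\right) = \frac{253}{6}$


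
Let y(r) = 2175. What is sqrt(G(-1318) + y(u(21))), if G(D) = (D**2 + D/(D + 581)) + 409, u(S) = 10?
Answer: sqrt(944956426018)/737 ≈ 1319.0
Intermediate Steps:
G(D) = 409 + D**2 + D/(581 + D) (G(D) = (D**2 + D/(581 + D)) + 409 = 409 + D**2 + D/(581 + D))
sqrt(G(-1318) + y(u(21))) = sqrt((237629 + (-1318)**3 + 410*(-1318) + 581*(-1318)**2)/(581 - 1318) + 2175) = sqrt((237629 - 2289529432 - 540380 + 581*1737124)/(-737) + 2175) = sqrt(-(237629 - 2289529432 - 540380 + 1009269044)/737 + 2175) = sqrt(-1/737*(-1280563139) + 2175) = sqrt(1280563139/737 + 2175) = sqrt(1282166114/737) = sqrt(944956426018)/737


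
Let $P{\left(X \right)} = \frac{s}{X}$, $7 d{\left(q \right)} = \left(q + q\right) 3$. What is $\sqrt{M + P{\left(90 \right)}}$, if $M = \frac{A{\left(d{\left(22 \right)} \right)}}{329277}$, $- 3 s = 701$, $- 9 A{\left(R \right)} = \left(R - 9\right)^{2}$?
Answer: $\frac{i \sqrt{12414268100107770}}{69148170} \approx 1.6113 i$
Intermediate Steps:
$d{\left(q \right)} = \frac{6 q}{7}$ ($d{\left(q \right)} = \frac{\left(q + q\right) 3}{7} = \frac{2 q 3}{7} = \frac{6 q}{7}$)
$A{\left(R \right)} = - \frac{\left(-9 + R\right)^{2}}{9}$ ($A{\left(R \right)} = - \frac{\left(R - 9\right)^{2}}{9} = - \frac{\left(-9 + R\right)^{2}}{9}$)
$s = - \frac{701}{3}$ ($s = \left(- \frac{1}{3}\right) 701 = - \frac{701}{3} \approx -233.67$)
$M = - \frac{529}{16134573}$ ($M = \frac{\left(- \frac{1}{9}\right) \left(-9 + \frac{6}{7} \cdot 22\right)^{2}}{329277} = - \frac{\left(-9 + \frac{132}{7}\right)^{2}}{9} \cdot \frac{1}{329277} = - \frac{\left(\frac{69}{7}\right)^{2}}{9} \cdot \frac{1}{329277} = \left(- \frac{1}{9}\right) \frac{4761}{49} \cdot \frac{1}{329277} = \left(- \frac{529}{49}\right) \frac{1}{329277} = - \frac{529}{16134573} \approx -3.2787 \cdot 10^{-5}$)
$P{\left(X \right)} = - \frac{701}{3 X}$
$\sqrt{M + P{\left(90 \right)}} = \sqrt{- \frac{529}{16134573} - \frac{701}{3 \cdot 90}} = \sqrt{- \frac{529}{16134573} - \frac{701}{270}} = \sqrt{- \frac{3770159501}{1452111570}} = \frac{i \sqrt{12414268100107770}}{69148170}$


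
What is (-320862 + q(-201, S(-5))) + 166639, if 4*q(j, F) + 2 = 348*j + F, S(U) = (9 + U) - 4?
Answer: -343421/2 ≈ -1.7171e+5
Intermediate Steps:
S(U) = 5 + U
q(j, F) = -½ + 87*j + F/4 (q(j, F) = -½ + (348*j + F)/4 = -½ + (F + 348*j)/4 = -½ + (87*j + F/4) = -½ + 87*j + F/4)
(-320862 + q(-201, S(-5))) + 166639 = (-320862 + (-½ + 87*(-201) + (5 - 5)/4)) + 166639 = (-320862 + (-½ - 17487 + (¼)*0)) + 166639 = (-320862 + (-½ - 17487 + 0)) + 166639 = (-320862 - 34975/2) + 166639 = -676699/2 + 166639 = -343421/2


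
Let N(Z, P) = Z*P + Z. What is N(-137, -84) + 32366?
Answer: 43737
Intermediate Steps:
N(Z, P) = Z + P*Z (N(Z, P) = P*Z + Z = Z + P*Z)
N(-137, -84) + 32366 = -137*(1 - 84) + 32366 = -137*(-83) + 32366 = 11371 + 32366 = 43737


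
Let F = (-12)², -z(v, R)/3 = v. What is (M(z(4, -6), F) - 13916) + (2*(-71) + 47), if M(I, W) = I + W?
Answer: -13879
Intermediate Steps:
z(v, R) = -3*v
F = 144
(M(z(4, -6), F) - 13916) + (2*(-71) + 47) = ((-3*4 + 144) - 13916) + (2*(-71) + 47) = ((-12 + 144) - 13916) + (-142 + 47) = (132 - 13916) - 95 = -13784 - 95 = -13879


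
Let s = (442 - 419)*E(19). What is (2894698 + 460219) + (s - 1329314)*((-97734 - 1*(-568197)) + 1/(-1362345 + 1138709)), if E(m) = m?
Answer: -139813672534418347/223636 ≈ -6.2518e+11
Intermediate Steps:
s = 437 (s = (442 - 419)*19 = 23*19 = 437)
(2894698 + 460219) + (s - 1329314)*((-97734 - 1*(-568197)) + 1/(-1362345 + 1138709)) = (2894698 + 460219) + (437 - 1329314)*((-97734 - 1*(-568197)) + 1/(-1362345 + 1138709)) = 3354917 - 1328877*((-97734 + 568197) + 1/(-223636)) = 3354917 - 1328877*(470463 - 1/223636) = 3354917 - 1328877*105212463467/223636 = 3354917 - 139814422814636559/223636 = -139813672534418347/223636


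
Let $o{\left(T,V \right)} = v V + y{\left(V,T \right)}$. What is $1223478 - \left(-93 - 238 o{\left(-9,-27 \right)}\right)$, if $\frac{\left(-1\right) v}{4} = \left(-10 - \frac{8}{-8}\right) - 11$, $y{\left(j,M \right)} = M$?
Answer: $707349$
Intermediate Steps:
$v = 80$ ($v = - 4 \left(\left(-10 - \frac{8}{-8}\right) - 11\right) = - 4 \left(\left(-10 - -1\right) - 11\right) = - 4 \left(\left(-10 + 1\right) - 11\right) = - 4 \left(-9 - 11\right) = \left(-4\right) \left(-20\right) = 80$)
$o{\left(T,V \right)} = T + 80 V$ ($o{\left(T,V \right)} = 80 V + T = T + 80 V$)
$1223478 - \left(-93 - 238 o{\left(-9,-27 \right)}\right) = 1223478 - \left(-93 - 238 \left(-9 + 80 \left(-27\right)\right)\right) = 1223478 - \left(-93 - 238 \left(-9 - 2160\right)\right) = 1223478 - \left(-93 - -516222\right) = 1223478 - \left(-93 + 516222\right) = 1223478 - 516129 = 707349$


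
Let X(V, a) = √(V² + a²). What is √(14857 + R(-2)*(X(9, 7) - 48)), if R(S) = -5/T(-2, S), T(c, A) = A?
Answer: √(58948 + 10*√130)/2 ≈ 121.51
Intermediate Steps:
R(S) = -5/S
√(14857 + R(-2)*(X(9, 7) - 48)) = √(14857 + (-5/(-2))*(√(9² + 7²) - 48)) = √(14857 + (-5*(-½))*(√(81 + 49) - 48)) = √(14857 + 5*(√130 - 48)/2) = √(14857 + 5*(-48 + √130)/2) = √(14857 + (-120 + 5*√130/2)) = √(14737 + 5*√130/2)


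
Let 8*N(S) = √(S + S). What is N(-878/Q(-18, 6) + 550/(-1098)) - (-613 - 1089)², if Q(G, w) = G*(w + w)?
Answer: -2896804 + √8593314/8784 ≈ -2.8968e+6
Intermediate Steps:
Q(G, w) = 2*G*w (Q(G, w) = G*(2*w) = 2*G*w)
N(S) = √2*√S/8 (N(S) = √(S + S)/8 = √(2*S)/8 = (√2*√S)/8 = √2*√S/8)
N(-878/Q(-18, 6) + 550/(-1098)) - (-613 - 1089)² = √2*√(-878/(2*(-18)*6) + 550/(-1098))/8 - (-613 - 1089)² = √2*√(-878/(-216) + 550*(-1/1098))/8 - 1*(-1702)² = √2*√(-878*(-1/216) - 275/549)/8 - 1*2896804 = √2*√(439/108 - 275/549)/8 - 2896804 = √2*√(23479/6588)/8 - 2896804 = √2*(√4296657/1098)/8 - 2896804 = √8593314/8784 - 2896804 = -2896804 + √8593314/8784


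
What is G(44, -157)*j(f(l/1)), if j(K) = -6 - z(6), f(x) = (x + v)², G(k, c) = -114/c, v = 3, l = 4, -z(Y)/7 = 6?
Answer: 4104/157 ≈ 26.140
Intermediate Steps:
z(Y) = -42 (z(Y) = -7*6 = -42)
f(x) = (3 + x)² (f(x) = (x + 3)² = (3 + x)²)
j(K) = 36 (j(K) = -6 - 1*(-42) = -6 + 42 = 36)
G(44, -157)*j(f(l/1)) = -114/(-157)*36 = -114*(-1/157)*36 = (114/157)*36 = 4104/157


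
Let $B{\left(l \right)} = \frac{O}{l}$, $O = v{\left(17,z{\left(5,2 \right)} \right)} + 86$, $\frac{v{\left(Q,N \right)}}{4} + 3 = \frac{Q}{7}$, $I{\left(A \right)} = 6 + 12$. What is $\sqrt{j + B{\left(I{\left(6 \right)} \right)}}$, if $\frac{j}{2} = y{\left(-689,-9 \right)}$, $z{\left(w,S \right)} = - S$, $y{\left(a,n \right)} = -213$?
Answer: $\frac{i \sqrt{185815}}{21} \approx 20.527 i$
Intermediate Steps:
$I{\left(A \right)} = 18$
$j = -426$ ($j = 2 \left(-213\right) = -426$)
$v{\left(Q,N \right)} = -12 + \frac{4 Q}{7}$ ($v{\left(Q,N \right)} = -12 + 4 \frac{Q}{7} = -12 + \frac{4 Q}{7}$)
$O = \frac{586}{7}$ ($O = \left(-12 + \frac{4}{7} \cdot 17\right) + 86 = \left(-12 + \frac{68}{7}\right) + 86 = - \frac{16}{7} + 86 = \frac{586}{7} \approx 83.714$)
$B{\left(l \right)} = \frac{586}{7 l}$
$\sqrt{j + B{\left(I{\left(6 \right)} \right)}} = \sqrt{-426 + \frac{586}{7 \cdot 18}} = \sqrt{-426 + \frac{586}{7} \cdot \frac{1}{18}} = \sqrt{-426 + \frac{293}{63}} = \sqrt{- \frac{26545}{63}} = \frac{i \sqrt{185815}}{21}$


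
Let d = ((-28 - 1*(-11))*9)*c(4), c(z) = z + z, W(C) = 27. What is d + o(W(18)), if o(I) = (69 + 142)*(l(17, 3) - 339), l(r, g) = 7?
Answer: -71276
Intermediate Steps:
c(z) = 2*z
o(I) = -70052 (o(I) = (69 + 142)*(7 - 339) = 211*(-332) = -70052)
d = -1224 (d = ((-28 - 1*(-11))*9)*(2*4) = ((-28 + 11)*9)*8 = -17*9*8 = -153*8 = -1224)
d + o(W(18)) = -1224 - 70052 = -71276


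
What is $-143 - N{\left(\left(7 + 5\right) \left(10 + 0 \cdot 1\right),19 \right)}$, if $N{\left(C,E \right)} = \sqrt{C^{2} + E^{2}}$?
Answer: $-143 - \sqrt{14761} \approx -264.49$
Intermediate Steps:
$-143 - N{\left(\left(7 + 5\right) \left(10 + 0 \cdot 1\right),19 \right)} = -143 - \sqrt{\left(\left(7 + 5\right) \left(10 + 0 \cdot 1\right)\right)^{2} + 19^{2}} = -143 - \sqrt{\left(12 \left(10 + 0\right)\right)^{2} + 361} = -143 - \sqrt{\left(12 \cdot 10\right)^{2} + 361} = -143 - \sqrt{120^{2} + 361} = -143 - \sqrt{14400 + 361} = -143 - \sqrt{14761}$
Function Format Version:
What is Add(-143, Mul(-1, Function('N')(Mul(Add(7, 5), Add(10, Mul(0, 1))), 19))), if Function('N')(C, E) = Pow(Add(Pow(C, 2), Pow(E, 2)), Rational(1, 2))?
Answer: Add(-143, Mul(-1, Pow(14761, Rational(1, 2)))) ≈ -264.49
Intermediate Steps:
Add(-143, Mul(-1, Function('N')(Mul(Add(7, 5), Add(10, Mul(0, 1))), 19))) = Add(-143, Mul(-1, Pow(Add(Pow(Mul(Add(7, 5), Add(10, Mul(0, 1))), 2), Pow(19, 2)), Rational(1, 2)))) = Add(-143, Mul(-1, Pow(Add(Pow(Mul(12, Add(10, 0)), 2), 361), Rational(1, 2)))) = Add(-143, Mul(-1, Pow(Add(Pow(Mul(12, 10), 2), 361), Rational(1, 2)))) = Add(-143, Mul(-1, Pow(Add(Pow(120, 2), 361), Rational(1, 2)))) = Add(-143, Mul(-1, Pow(Add(14400, 361), Rational(1, 2)))) = Add(-143, Mul(-1, Pow(14761, Rational(1, 2))))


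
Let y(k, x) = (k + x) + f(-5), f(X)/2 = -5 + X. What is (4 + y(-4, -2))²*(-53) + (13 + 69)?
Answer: -25570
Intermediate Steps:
f(X) = -10 + 2*X (f(X) = 2*(-5 + X) = -10 + 2*X)
y(k, x) = -20 + k + x (y(k, x) = (k + x) + (-10 + 2*(-5)) = (k + x) + (-10 - 10) = (k + x) - 20 = -20 + k + x)
(4 + y(-4, -2))²*(-53) + (13 + 69) = (4 + (-20 - 4 - 2))²*(-53) + (13 + 69) = (4 - 26)²*(-53) + 82 = (-22)²*(-53) + 82 = 484*(-53) + 82 = -25652 + 82 = -25570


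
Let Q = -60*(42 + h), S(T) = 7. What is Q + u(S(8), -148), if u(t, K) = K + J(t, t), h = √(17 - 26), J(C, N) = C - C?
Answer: -2668 - 180*I ≈ -2668.0 - 180.0*I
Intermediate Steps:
J(C, N) = 0
h = 3*I (h = √(-9) = 3*I ≈ 3.0*I)
u(t, K) = K (u(t, K) = K + 0 = K)
Q = -2520 - 180*I (Q = -60*(42 + 3*I) = -2520 - 180*I ≈ -2520.0 - 180.0*I)
Q + u(S(8), -148) = (-2520 - 180*I) - 148 = -2668 - 180*I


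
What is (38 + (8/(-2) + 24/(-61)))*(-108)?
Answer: -221400/61 ≈ -3629.5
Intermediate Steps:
(38 + (8/(-2) + 24/(-61)))*(-108) = (38 + (8*(-½) + 24*(-1/61)))*(-108) = (38 + (-4 - 24/61))*(-108) = (38 - 268/61)*(-108) = (2050/61)*(-108) = -221400/61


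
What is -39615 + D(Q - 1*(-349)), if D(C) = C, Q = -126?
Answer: -39392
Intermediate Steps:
-39615 + D(Q - 1*(-349)) = -39615 + (-126 - 1*(-349)) = -39615 + (-126 + 349) = -39615 + 223 = -39392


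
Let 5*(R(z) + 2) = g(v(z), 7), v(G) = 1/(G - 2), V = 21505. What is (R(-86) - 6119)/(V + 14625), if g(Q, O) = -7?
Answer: -15306/90325 ≈ -0.16945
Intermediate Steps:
v(G) = 1/(-2 + G)
R(z) = -17/5 (R(z) = -2 + (⅕)*(-7) = -2 - 7/5 = -17/5)
(R(-86) - 6119)/(V + 14625) = (-17/5 - 6119)/(21505 + 14625) = -30612/5/36130 = -30612/5*1/36130 = -15306/90325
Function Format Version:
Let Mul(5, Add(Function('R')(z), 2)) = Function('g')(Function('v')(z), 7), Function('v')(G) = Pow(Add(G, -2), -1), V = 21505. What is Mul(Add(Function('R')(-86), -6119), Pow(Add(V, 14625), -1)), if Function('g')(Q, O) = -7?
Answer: Rational(-15306, 90325) ≈ -0.16945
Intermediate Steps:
Function('v')(G) = Pow(Add(-2, G), -1)
Function('R')(z) = Rational(-17, 5) (Function('R')(z) = Add(-2, Mul(Rational(1, 5), -7)) = Add(-2, Rational(-7, 5)) = Rational(-17, 5))
Mul(Add(Function('R')(-86), -6119), Pow(Add(V, 14625), -1)) = Mul(Add(Rational(-17, 5), -6119), Pow(Add(21505, 14625), -1)) = Mul(Rational(-30612, 5), Pow(36130, -1)) = Mul(Rational(-30612, 5), Rational(1, 36130)) = Rational(-15306, 90325)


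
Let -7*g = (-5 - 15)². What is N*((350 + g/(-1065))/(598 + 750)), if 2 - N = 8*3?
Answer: -2870615/502467 ≈ -5.7130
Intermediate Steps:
N = -22 (N = 2 - 8*3 = 2 - 1*24 = 2 - 24 = -22)
g = -400/7 (g = -(-5 - 15)²/7 = -⅐*(-20)² = -⅐*400 = -400/7 ≈ -57.143)
N*((350 + g/(-1065))/(598 + 750)) = -22*(350 - 400/7/(-1065))/(598 + 750) = -22*(350 - 400/7*(-1/1065))/1348 = -22*(350 + 80/1491)/1348 = -11482460/(1491*1348) = -22*260965/1004934 = -2870615/502467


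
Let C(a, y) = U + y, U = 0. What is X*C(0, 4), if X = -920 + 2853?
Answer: 7732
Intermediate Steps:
C(a, y) = y (C(a, y) = 0 + y = y)
X = 1933
X*C(0, 4) = 1933*4 = 7732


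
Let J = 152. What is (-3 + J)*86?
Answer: 12814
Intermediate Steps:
(-3 + J)*86 = (-3 + 152)*86 = 149*86 = 12814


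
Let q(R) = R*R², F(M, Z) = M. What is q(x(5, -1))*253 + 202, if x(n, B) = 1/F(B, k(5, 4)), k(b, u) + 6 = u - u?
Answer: -51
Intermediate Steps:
k(b, u) = -6 (k(b, u) = -6 + (u - u) = -6 + 0 = -6)
x(n, B) = 1/B
q(R) = R³
q(x(5, -1))*253 + 202 = (1/(-1))³*253 + 202 = (-1)³*253 + 202 = -1*253 + 202 = -253 + 202 = -51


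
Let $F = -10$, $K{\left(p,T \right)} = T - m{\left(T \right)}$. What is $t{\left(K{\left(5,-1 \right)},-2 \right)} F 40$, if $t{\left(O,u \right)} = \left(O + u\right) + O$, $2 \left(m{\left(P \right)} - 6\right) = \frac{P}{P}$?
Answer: $6800$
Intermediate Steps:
$m{\left(P \right)} = \frac{13}{2}$ ($m{\left(P \right)} = 6 + \frac{P \frac{1}{P}}{2} = 6 + \frac{1}{2} \cdot 1 = 6 + \frac{1}{2} = \frac{13}{2}$)
$K{\left(p,T \right)} = - \frac{13}{2} + T$ ($K{\left(p,T \right)} = T - \frac{13}{2} = - \frac{13}{2} + T$)
$t{\left(O,u \right)} = u + 2 O$
$t{\left(K{\left(5,-1 \right)},-2 \right)} F 40 = \left(-2 + 2 \left(- \frac{13}{2} - 1\right)\right) \left(-10\right) 40 = \left(-2 + 2 \left(- \frac{15}{2}\right)\right) \left(-10\right) 40 = \left(-2 - 15\right) \left(-10\right) 40 = \left(-17\right) \left(-10\right) 40 = 170 \cdot 40 = 6800$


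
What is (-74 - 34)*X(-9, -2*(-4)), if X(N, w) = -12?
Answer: 1296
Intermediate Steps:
(-74 - 34)*X(-9, -2*(-4)) = (-74 - 34)*(-12) = -108*(-12) = 1296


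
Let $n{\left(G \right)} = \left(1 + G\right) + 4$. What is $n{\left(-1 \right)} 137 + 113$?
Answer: $661$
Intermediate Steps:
$n{\left(G \right)} = 5 + G$
$n{\left(-1 \right)} 137 + 113 = \left(5 - 1\right) 137 + 113 = 4 \cdot 137 + 113 = 548 + 113 = 661$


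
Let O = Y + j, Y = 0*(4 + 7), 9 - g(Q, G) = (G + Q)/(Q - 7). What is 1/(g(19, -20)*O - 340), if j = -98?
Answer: -6/7381 ≈ -0.00081290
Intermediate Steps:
g(Q, G) = 9 - (G + Q)/(-7 + Q) (g(Q, G) = 9 - (G + Q)/(Q - 7) = 9 - (G + Q)/(-7 + Q))
Y = 0 (Y = 0*11 = 0)
O = -98 (O = 0 - 98 = -98)
1/(g(19, -20)*O - 340) = 1/(((-63 - 1*(-20) + 8*19)/(-7 + 19))*(-98) - 340) = 1/(((-63 + 20 + 152)/12)*(-98) - 340) = 1/(((1/12)*109)*(-98) - 340) = 1/((109/12)*(-98) - 340) = 1/(-5341/6 - 340) = 1/(-7381/6) = -6/7381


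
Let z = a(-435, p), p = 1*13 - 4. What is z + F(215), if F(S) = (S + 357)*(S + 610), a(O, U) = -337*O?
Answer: 618495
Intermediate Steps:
p = 9 (p = 13 - 4 = 9)
F(S) = (357 + S)*(610 + S)
z = 146595 (z = -337*(-435) = 146595)
z + F(215) = 146595 + (217770 + 215² + 967*215) = 146595 + (217770 + 46225 + 207905) = 146595 + 471900 = 618495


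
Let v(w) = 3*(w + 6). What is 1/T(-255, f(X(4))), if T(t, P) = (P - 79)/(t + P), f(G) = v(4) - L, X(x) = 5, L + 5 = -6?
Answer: 107/19 ≈ 5.6316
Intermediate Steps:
L = -11 (L = -5 - 6 = -11)
v(w) = 18 + 3*w (v(w) = 3*(6 + w) = 18 + 3*w)
f(G) = 41 (f(G) = (18 + 3*4) - 1*(-11) = (18 + 12) + 11 = 30 + 11 = 41)
T(t, P) = (-79 + P)/(P + t)
1/T(-255, f(X(4))) = 1/((-79 + 41)/(41 - 255)) = 1/(-38/(-214)) = 1/(-1/214*(-38)) = 1/(19/107) = 107/19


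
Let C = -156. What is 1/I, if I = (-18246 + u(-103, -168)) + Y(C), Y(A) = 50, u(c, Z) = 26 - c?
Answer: -1/18067 ≈ -5.5350e-5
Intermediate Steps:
I = -18067 (I = (-18246 + (26 - 1*(-103))) + 50 = (-18246 + (26 + 103)) + 50 = (-18246 + 129) + 50 = -18117 + 50 = -18067)
1/I = 1/(-18067) = -1/18067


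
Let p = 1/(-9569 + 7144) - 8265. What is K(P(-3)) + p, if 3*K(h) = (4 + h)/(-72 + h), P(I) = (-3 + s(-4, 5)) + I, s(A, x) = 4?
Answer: -2224733911/269175 ≈ -8265.0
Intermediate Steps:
P(I) = 1 + I (P(I) = (-3 + 4) + I = 1 + I)
K(h) = (4 + h)/(3*(-72 + h)) (K(h) = ((4 + h)/(-72 + h))/3 = (4 + h)/(3*(-72 + h)))
p = -20042626/2425 (p = 1/(-2425) - 8265 = -1/2425 - 8265 = -20042626/2425 ≈ -8265.0)
K(P(-3)) + p = (4 + (1 - 3))/(3*(-72 + (1 - 3))) - 20042626/2425 = (4 - 2)/(3*(-72 - 2)) - 20042626/2425 = (⅓)*2/(-74) - 20042626/2425 = (⅓)*(-1/74)*2 - 20042626/2425 = -1/111 - 20042626/2425 = -2224733911/269175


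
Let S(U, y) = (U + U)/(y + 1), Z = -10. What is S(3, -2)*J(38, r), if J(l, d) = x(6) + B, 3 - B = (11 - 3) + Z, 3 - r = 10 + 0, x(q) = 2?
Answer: -42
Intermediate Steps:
r = -7 (r = 3 - (10 + 0) = 3 - 1*10 = 3 - 10 = -7)
B = 5 (B = 3 - ((11 - 3) - 10) = 3 - (8 - 10) = 3 - 1*(-2) = 3 + 2 = 5)
J(l, d) = 7 (J(l, d) = 2 + 5 = 7)
S(U, y) = 2*U/(1 + y) (S(U, y) = (2*U)/(1 + y) = 2*U/(1 + y))
S(3, -2)*J(38, r) = (2*3/(1 - 2))*7 = (2*3/(-1))*7 = (2*3*(-1))*7 = -6*7 = -42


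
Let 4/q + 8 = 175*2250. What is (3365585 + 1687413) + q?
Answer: 994788769260/196871 ≈ 5.0530e+6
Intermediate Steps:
q = 2/196871 (q = 4/(-8 + 175*2250) = 4/(-8 + 393750) = 4/393742 = 4*(1/393742) = 2/196871 ≈ 1.0159e-5)
(3365585 + 1687413) + q = (3365585 + 1687413) + 2/196871 = 5052998 + 2/196871 = 994788769260/196871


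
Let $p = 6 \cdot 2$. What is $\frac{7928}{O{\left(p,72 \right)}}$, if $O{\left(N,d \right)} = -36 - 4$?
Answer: $- \frac{991}{5} \approx -198.2$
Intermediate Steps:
$p = 12$
$O{\left(N,d \right)} = -40$ ($O{\left(N,d \right)} = -36 - 4 = -40$)
$\frac{7928}{O{\left(p,72 \right)}} = \frac{7928}{-40} = 7928 \left(- \frac{1}{40}\right) = - \frac{991}{5}$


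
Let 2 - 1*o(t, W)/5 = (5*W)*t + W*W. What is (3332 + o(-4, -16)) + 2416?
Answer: 2878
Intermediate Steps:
o(t, W) = 10 - 5*W² - 25*W*t (o(t, W) = 10 - 5*((5*W)*t + W*W) = 10 - 5*(5*W*t + W²) = 10 - 5*(W² + 5*W*t) = 10 + (-5*W² - 25*W*t) = 10 - 5*W² - 25*W*t)
(3332 + o(-4, -16)) + 2416 = (3332 + (10 - 5*(-16)² - 25*(-16)*(-4))) + 2416 = (3332 + (10 - 5*256 - 1600)) + 2416 = (3332 + (10 - 1280 - 1600)) + 2416 = (3332 - 2870) + 2416 = 462 + 2416 = 2878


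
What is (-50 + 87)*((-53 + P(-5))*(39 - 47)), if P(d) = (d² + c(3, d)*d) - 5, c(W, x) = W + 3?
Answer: 18648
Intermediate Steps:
c(W, x) = 3 + W
P(d) = -5 + d² + 6*d (P(d) = (d² + (3 + 3)*d) - 5 = (d² + 6*d) - 5 = -5 + d² + 6*d)
(-50 + 87)*((-53 + P(-5))*(39 - 47)) = (-50 + 87)*((-53 + (-5 + (-5)² + 6*(-5)))*(39 - 47)) = 37*((-53 + (-5 + 25 - 30))*(-8)) = 37*((-53 - 10)*(-8)) = 37*(-63*(-8)) = 37*504 = 18648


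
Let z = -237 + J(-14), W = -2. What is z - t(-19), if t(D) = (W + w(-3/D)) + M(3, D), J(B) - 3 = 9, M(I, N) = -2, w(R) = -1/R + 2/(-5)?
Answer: -3214/15 ≈ -214.27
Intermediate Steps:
w(R) = -2/5 - 1/R (w(R) = -1/R + 2*(-1/5) = -1/R - 2/5 = -2/5 - 1/R)
J(B) = 12 (J(B) = 3 + 9 = 12)
t(D) = -22/5 + D/3 (t(D) = (-2 + (-2/5 - 1/((-3/D)))) - 2 = (-2 + (-2/5 - (-1)*D/3)) - 2 = (-2 + (-2/5 + D/3)) - 2 = (-12/5 + D/3) - 2 = -22/5 + D/3)
z = -225 (z = -237 + 12 = -225)
z - t(-19) = -225 - (-22/5 + (1/3)*(-19)) = -225 - (-22/5 - 19/3) = -225 - 1*(-161/15) = -225 + 161/15 = -3214/15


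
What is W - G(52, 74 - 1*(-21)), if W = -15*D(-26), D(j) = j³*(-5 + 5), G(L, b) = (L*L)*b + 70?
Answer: -256950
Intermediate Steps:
G(L, b) = 70 + b*L² (G(L, b) = L²*b + 70 = b*L² + 70 = 70 + b*L²)
D(j) = 0 (D(j) = j³*0 = 0)
W = 0 (W = -15*0 = 0)
W - G(52, 74 - 1*(-21)) = 0 - (70 + (74 - 1*(-21))*52²) = 0 - (70 + (74 + 21)*2704) = 0 - (70 + 95*2704) = 0 - (70 + 256880) = 0 - 1*256950 = 0 - 256950 = -256950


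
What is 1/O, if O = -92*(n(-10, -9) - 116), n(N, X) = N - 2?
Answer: 1/11776 ≈ 8.4918e-5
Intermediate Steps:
n(N, X) = -2 + N
O = 11776 (O = -92*((-2 - 10) - 116) = -92*(-12 - 116) = -92*(-128) = 11776)
1/O = 1/11776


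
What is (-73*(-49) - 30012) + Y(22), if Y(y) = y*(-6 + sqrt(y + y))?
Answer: -26567 + 44*sqrt(11) ≈ -26421.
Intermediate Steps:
Y(y) = y*(-6 + sqrt(2)*sqrt(y)) (Y(y) = y*(-6 + sqrt(2*y)) = y*(-6 + sqrt(2)*sqrt(y)))
(-73*(-49) - 30012) + Y(22) = (-73*(-49) - 30012) + (-6*22 + sqrt(2)*22**(3/2)) = (3577 - 30012) + (-132 + sqrt(2)*(22*sqrt(22))) = -26435 + (-132 + 44*sqrt(11)) = -26567 + 44*sqrt(11)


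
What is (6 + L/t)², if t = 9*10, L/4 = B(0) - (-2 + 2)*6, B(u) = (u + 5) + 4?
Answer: 1024/25 ≈ 40.960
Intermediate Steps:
B(u) = 9 + u (B(u) = (5 + u) + 4 = 9 + u)
L = 36 (L = 4*((9 + 0) - (-2 + 2)*6) = 4*(9 - 0*6) = 4*(9 - 1*0) = 4*(9 + 0) = 4*9 = 36)
t = 90
(6 + L/t)² = (6 + 36/90)² = (6 + 36*(1/90))² = (6 + ⅖)² = (32/5)² = 1024/25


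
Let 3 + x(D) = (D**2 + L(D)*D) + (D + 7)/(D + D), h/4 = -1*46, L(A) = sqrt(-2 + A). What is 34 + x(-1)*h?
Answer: 954 + 184*I*sqrt(3) ≈ 954.0 + 318.7*I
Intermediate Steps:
h = -184 (h = 4*(-1*46) = 4*(-46) = -184)
x(D) = -3 + D**2 + D*sqrt(-2 + D) + (7 + D)/(2*D) (x(D) = -3 + ((D**2 + sqrt(-2 + D)*D) + (D + 7)/(D + D)) = -3 + ((D**2 + D*sqrt(-2 + D)) + (7 + D)/((2*D))) = -3 + ((D**2 + D*sqrt(-2 + D)) + (7 + D)*(1/(2*D))) = -3 + ((D**2 + D*sqrt(-2 + D)) + (7 + D)/(2*D)) = -3 + (D**2 + D*sqrt(-2 + D) + (7 + D)/(2*D)) = -3 + D**2 + D*sqrt(-2 + D) + (7 + D)/(2*D))
34 + x(-1)*h = 34 + (-5/2 + (-1)**2 + (7/2)/(-1) - sqrt(-2 - 1))*(-184) = 34 + (-5/2 + 1 + (7/2)*(-1) - sqrt(-3))*(-184) = 34 + (-5/2 + 1 - 7/2 - I*sqrt(3))*(-184) = 34 + (-5 - I*sqrt(3))*(-184) = 34 + (920 + 184*I*sqrt(3)) = 954 + 184*I*sqrt(3)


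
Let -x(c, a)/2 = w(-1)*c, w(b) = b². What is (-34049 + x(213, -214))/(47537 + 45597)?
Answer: -34475/93134 ≈ -0.37017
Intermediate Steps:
x(c, a) = -2*c (x(c, a) = -2*(-1)²*c = -2*c)
(-34049 + x(213, -214))/(47537 + 45597) = (-34049 - 2*213)/(47537 + 45597) = (-34049 - 426)/93134 = -34475*1/93134 = -34475/93134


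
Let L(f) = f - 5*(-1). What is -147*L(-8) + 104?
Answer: 545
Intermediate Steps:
L(f) = 5 + f (L(f) = f + 5 = 5 + f)
-147*L(-8) + 104 = -147*(5 - 8) + 104 = -147*(-3) + 104 = 441 + 104 = 545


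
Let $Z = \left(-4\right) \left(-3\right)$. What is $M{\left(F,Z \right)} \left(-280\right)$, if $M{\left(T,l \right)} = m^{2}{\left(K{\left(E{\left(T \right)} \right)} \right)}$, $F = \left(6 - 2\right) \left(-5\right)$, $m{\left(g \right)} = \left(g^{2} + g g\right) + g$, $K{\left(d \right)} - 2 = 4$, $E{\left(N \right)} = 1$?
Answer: $-1703520$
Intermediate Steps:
$K{\left(d \right)} = 6$ ($K{\left(d \right)} = 2 + 4 = 6$)
$m{\left(g \right)} = g + 2 g^{2}$ ($m{\left(g \right)} = \left(g^{2} + g^{2}\right) + g = 2 g^{2} + g = g + 2 g^{2}$)
$F = -20$ ($F = 4 \left(-5\right) = -20$)
$Z = 12$
$M{\left(T,l \right)} = 6084$ ($M{\left(T,l \right)} = \left(6 \left(1 + 2 \cdot 6\right)\right)^{2} = \left(6 \left(1 + 12\right)\right)^{2} = \left(6 \cdot 13\right)^{2} = 78^{2} = 6084$)
$M{\left(F,Z \right)} \left(-280\right) = 6084 \left(-280\right) = -1703520$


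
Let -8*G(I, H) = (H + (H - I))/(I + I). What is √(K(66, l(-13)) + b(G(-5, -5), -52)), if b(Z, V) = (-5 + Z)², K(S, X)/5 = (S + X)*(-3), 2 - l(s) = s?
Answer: 9*I*√3759/16 ≈ 34.487*I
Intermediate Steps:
l(s) = 2 - s
G(I, H) = -(-I + 2*H)/(16*I) (G(I, H) = -(H + (H - I))/(8*(I + I)) = -(-I + 2*H)/(8*(2*I)) = -(-I + 2*H)*1/(2*I)/8 = -(-I + 2*H)/(16*I))
K(S, X) = -15*S - 15*X (K(S, X) = 5*((S + X)*(-3)) = 5*(-3*S - 3*X) = -15*S - 15*X)
√(K(66, l(-13)) + b(G(-5, -5), -52)) = √((-15*66 - 15*(2 - 1*(-13))) + (-5 + (1/16)*(-5 - 2*(-5))/(-5))²) = √((-990 - 15*(2 + 13)) + (-5 + (1/16)*(-⅕)*(-5 + 10))²) = √((-990 - 15*15) + (-5 + (1/16)*(-⅕)*5)²) = √((-990 - 225) + (-5 - 1/16)²) = √(-1215 + (-81/16)²) = √(-1215 + 6561/256) = √(-304479/256) = 9*I*√3759/16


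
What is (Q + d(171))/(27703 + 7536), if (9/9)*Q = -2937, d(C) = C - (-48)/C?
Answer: -157646/2008623 ≈ -0.078485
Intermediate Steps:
d(C) = C + 48/C
Q = -2937
(Q + d(171))/(27703 + 7536) = (-2937 + (171 + 48/171))/(27703 + 7536) = (-2937 + (171 + 48*(1/171)))/35239 = (-2937 + (171 + 16/57))*(1/35239) = (-2937 + 9763/57)*(1/35239) = -157646/57*1/35239 = -157646/2008623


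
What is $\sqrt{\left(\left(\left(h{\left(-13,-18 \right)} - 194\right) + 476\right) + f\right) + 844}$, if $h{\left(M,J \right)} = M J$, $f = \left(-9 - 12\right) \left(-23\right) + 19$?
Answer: $7 \sqrt{38} \approx 43.151$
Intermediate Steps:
$f = 502$ ($f = \left(-21\right) \left(-23\right) + 19 = 483 + 19 = 502$)
$h{\left(M,J \right)} = J M$
$\sqrt{\left(\left(\left(h{\left(-13,-18 \right)} - 194\right) + 476\right) + f\right) + 844} = \sqrt{\left(\left(\left(\left(-18\right) \left(-13\right) - 194\right) + 476\right) + 502\right) + 844} = \sqrt{\left(\left(\left(234 - 194\right) + 476\right) + 502\right) + 844} = \sqrt{\left(\left(40 + 476\right) + 502\right) + 844} = \sqrt{\left(516 + 502\right) + 844} = \sqrt{1018 + 844} = \sqrt{1862} = 7 \sqrt{38}$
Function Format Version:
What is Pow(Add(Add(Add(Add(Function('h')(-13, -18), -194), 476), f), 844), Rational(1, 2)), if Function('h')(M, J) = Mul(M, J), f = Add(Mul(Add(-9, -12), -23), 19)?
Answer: Mul(7, Pow(38, Rational(1, 2))) ≈ 43.151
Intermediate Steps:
f = 502 (f = Add(Mul(-21, -23), 19) = Add(483, 19) = 502)
Function('h')(M, J) = Mul(J, M)
Pow(Add(Add(Add(Add(Function('h')(-13, -18), -194), 476), f), 844), Rational(1, 2)) = Pow(Add(Add(Add(Add(Mul(-18, -13), -194), 476), 502), 844), Rational(1, 2)) = Pow(Add(Add(Add(Add(234, -194), 476), 502), 844), Rational(1, 2)) = Pow(Add(Add(Add(40, 476), 502), 844), Rational(1, 2)) = Pow(Add(Add(516, 502), 844), Rational(1, 2)) = Pow(Add(1018, 844), Rational(1, 2)) = Pow(1862, Rational(1, 2)) = Mul(7, Pow(38, Rational(1, 2)))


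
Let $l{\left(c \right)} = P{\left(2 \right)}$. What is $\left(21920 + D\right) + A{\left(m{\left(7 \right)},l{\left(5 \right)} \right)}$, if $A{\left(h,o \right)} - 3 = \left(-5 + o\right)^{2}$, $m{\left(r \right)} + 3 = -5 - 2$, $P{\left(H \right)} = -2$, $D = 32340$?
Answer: $54312$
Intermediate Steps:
$m{\left(r \right)} = -10$ ($m{\left(r \right)} = -3 - 7 = -10$)
$l{\left(c \right)} = -2$
$A{\left(h,o \right)} = 3 + \left(-5 + o\right)^{2}$
$\left(21920 + D\right) + A{\left(m{\left(7 \right)},l{\left(5 \right)} \right)} = \left(21920 + 32340\right) + \left(3 + \left(-5 - 2\right)^{2}\right) = 54260 + \left(3 + \left(-7\right)^{2}\right) = 54260 + \left(3 + 49\right) = 54260 + 52 = 54312$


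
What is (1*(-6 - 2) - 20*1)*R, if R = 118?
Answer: -3304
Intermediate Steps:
(1*(-6 - 2) - 20*1)*R = (1*(-6 - 2) - 20*1)*118 = (1*(-8) - 20)*118 = (-8 - 20)*118 = -28*118 = -3304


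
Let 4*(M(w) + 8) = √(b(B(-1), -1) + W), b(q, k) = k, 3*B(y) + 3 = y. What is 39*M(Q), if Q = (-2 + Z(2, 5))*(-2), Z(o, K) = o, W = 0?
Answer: -312 + 39*I/4 ≈ -312.0 + 9.75*I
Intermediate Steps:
B(y) = -1 + y/3
Q = 0 (Q = (-2 + 2)*(-2) = 0*(-2) = 0)
M(w) = -8 + I/4 (M(w) = -8 + √(-1 + 0)/4 = -8 + √(-1)/4 = -8 + I/4)
39*M(Q) = 39*(-8 + I/4) = -312 + 39*I/4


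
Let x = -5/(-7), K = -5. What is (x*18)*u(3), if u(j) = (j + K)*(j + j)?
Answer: -1080/7 ≈ -154.29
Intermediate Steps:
x = 5/7 (x = -5*(-⅐) = 5/7 ≈ 0.71429)
u(j) = 2*j*(-5 + j) (u(j) = (j - 5)*(j + j) = (-5 + j)*(2*j) = 2*j*(-5 + j))
(x*18)*u(3) = ((5/7)*18)*(2*3*(-5 + 3)) = 90*(2*3*(-2))/7 = (90/7)*(-12) = -1080/7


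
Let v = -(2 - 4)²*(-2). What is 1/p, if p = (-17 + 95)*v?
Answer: 1/624 ≈ 0.0016026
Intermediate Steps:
v = 8 (v = -1*(-2)²*(-2) = -1*4*(-2) = -4*(-2) = 8)
p = 624 (p = (-17 + 95)*8 = 78*8 = 624)
1/p = 1/624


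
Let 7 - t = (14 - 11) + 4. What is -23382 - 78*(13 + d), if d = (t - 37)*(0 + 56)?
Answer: 137220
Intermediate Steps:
t = 0 (t = 7 - ((14 - 11) + 4) = 7 - (3 + 4) = 7 - 1*7 = 7 - 7 = 0)
d = -2072 (d = (0 - 37)*(0 + 56) = -37*56 = -2072)
-23382 - 78*(13 + d) = -23382 - 78*(13 - 2072) = -23382 - 78*(-2059) = -23382 - 1*(-160602) = -23382 + 160602 = 137220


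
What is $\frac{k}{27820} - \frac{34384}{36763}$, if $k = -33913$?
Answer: $- \frac{2203306499}{1022746660} \approx -2.1543$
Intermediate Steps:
$\frac{k}{27820} - \frac{34384}{36763} = - \frac{33913}{27820} - \frac{34384}{36763} = - \frac{2203306499}{1022746660}$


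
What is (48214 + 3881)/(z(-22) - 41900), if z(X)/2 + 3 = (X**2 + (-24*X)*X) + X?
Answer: -52095/64214 ≈ -0.81127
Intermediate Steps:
z(X) = -6 - 46*X**2 + 2*X (z(X) = -6 + 2*((X**2 + (-24*X)*X) + X) = -6 + 2*((X**2 - 24*X**2) + X) = -6 + 2*(-23*X**2 + X) = -6 + 2*(X - 23*X**2) = -6 + (-46*X**2 + 2*X) = -6 - 46*X**2 + 2*X)
(48214 + 3881)/(z(-22) - 41900) = (48214 + 3881)/((-6 - 46*(-22)**2 + 2*(-22)) - 41900) = 52095/((-6 - 46*484 - 44) - 41900) = 52095/((-6 - 22264 - 44) - 41900) = 52095/(-22314 - 41900) = 52095/(-64214) = 52095*(-1/64214) = -52095/64214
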